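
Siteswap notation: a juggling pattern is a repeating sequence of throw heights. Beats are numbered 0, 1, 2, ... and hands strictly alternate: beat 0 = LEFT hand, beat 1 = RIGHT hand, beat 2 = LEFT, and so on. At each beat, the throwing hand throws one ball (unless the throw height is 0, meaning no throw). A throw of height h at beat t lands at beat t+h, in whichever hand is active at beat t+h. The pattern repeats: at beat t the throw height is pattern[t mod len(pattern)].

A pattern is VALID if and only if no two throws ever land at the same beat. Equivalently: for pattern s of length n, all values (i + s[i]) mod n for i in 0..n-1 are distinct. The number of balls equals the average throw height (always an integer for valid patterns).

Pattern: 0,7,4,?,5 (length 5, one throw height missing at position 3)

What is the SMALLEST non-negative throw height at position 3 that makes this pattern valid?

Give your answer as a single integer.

i=0: (0 + 0) mod 5 = 0
i=1: (1 + 7) mod 5 = 3
i=2: (2 + 4) mod 5 = 1
i=3: s[i]=? (unknown)
i=4: (4 + 5) mod 5 = 4
Known residues: [0, 1, 3, 4]; need a permutation of 0..4, so missing residue r = 2
Need (3 + s) mod 5 = 2; smallest s = (2 - 3) mod 5 = 4

Answer: 4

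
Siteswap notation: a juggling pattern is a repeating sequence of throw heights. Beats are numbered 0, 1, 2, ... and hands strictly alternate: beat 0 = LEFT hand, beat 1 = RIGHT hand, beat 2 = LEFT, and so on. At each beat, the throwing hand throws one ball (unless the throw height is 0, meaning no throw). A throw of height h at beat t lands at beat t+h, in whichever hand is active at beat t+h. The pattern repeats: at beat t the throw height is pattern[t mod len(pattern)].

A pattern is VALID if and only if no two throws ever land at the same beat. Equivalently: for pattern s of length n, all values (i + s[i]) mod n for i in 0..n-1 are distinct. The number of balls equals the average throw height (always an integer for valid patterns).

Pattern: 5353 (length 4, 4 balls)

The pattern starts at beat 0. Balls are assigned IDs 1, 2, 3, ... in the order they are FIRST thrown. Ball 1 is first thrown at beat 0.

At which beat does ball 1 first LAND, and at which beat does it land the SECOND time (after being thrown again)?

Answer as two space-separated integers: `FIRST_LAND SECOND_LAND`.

Beat 0 (L): throw ball1 h=5 -> lands@5:R; in-air after throw: [b1@5:R]
Beat 1 (R): throw ball2 h=3 -> lands@4:L; in-air after throw: [b2@4:L b1@5:R]
Beat 2 (L): throw ball3 h=5 -> lands@7:R; in-air after throw: [b2@4:L b1@5:R b3@7:R]
Beat 3 (R): throw ball4 h=3 -> lands@6:L; in-air after throw: [b2@4:L b1@5:R b4@6:L b3@7:R]
Beat 4 (L): throw ball2 h=5 -> lands@9:R; in-air after throw: [b1@5:R b4@6:L b3@7:R b2@9:R]
Beat 5 (R): throw ball1 h=3 -> lands@8:L; in-air after throw: [b4@6:L b3@7:R b1@8:L b2@9:R]
Beat 6 (L): throw ball4 h=5 -> lands@11:R; in-air after throw: [b3@7:R b1@8:L b2@9:R b4@11:R]
Beat 7 (R): throw ball3 h=3 -> lands@10:L; in-air after throw: [b1@8:L b2@9:R b3@10:L b4@11:R]
Beat 8 (L): throw ball1 h=5 -> lands@13:R; in-air after throw: [b2@9:R b3@10:L b4@11:R b1@13:R]
Ball 1: thrown@0 h=5 -> first land @5; rethrown@5 h=3 -> second land @8

Answer: 5 8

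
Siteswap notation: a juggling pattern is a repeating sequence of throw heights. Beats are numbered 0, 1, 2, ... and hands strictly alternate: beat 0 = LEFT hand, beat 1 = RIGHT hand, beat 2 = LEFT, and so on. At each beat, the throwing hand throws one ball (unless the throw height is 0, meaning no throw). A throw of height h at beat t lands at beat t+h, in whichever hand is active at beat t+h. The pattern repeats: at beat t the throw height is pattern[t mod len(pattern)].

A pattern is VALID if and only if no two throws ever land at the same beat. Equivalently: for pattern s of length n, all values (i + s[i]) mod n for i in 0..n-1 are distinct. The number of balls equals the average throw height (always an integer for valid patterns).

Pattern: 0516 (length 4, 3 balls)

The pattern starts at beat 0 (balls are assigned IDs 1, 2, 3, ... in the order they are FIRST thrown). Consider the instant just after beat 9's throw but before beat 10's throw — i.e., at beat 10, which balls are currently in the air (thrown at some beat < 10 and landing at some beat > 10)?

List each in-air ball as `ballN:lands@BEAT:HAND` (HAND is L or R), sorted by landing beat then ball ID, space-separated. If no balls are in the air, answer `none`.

Answer: ball1:lands@13:R ball2:lands@14:L

Derivation:
Beat 1 (R): throw ball1 h=5 -> lands@6:L; in-air after throw: [b1@6:L]
Beat 2 (L): throw ball2 h=1 -> lands@3:R; in-air after throw: [b2@3:R b1@6:L]
Beat 3 (R): throw ball2 h=6 -> lands@9:R; in-air after throw: [b1@6:L b2@9:R]
Beat 5 (R): throw ball3 h=5 -> lands@10:L; in-air after throw: [b1@6:L b2@9:R b3@10:L]
Beat 6 (L): throw ball1 h=1 -> lands@7:R; in-air after throw: [b1@7:R b2@9:R b3@10:L]
Beat 7 (R): throw ball1 h=6 -> lands@13:R; in-air after throw: [b2@9:R b3@10:L b1@13:R]
Beat 9 (R): throw ball2 h=5 -> lands@14:L; in-air after throw: [b3@10:L b1@13:R b2@14:L]
Beat 10 (L): throw ball3 h=1 -> lands@11:R; in-air after throw: [b3@11:R b1@13:R b2@14:L]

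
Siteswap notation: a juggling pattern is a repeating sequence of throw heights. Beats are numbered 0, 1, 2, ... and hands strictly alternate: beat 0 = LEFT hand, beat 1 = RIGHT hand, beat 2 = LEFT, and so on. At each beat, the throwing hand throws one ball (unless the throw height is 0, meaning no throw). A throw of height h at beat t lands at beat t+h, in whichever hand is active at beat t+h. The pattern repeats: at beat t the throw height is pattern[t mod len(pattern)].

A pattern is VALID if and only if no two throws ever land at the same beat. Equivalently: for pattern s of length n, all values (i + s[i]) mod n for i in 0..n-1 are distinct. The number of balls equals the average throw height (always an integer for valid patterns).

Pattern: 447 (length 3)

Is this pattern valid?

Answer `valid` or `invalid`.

Answer: valid

Derivation:
i=0: (i + s[i]) mod n = (0 + 4) mod 3 = 1
i=1: (i + s[i]) mod n = (1 + 4) mod 3 = 2
i=2: (i + s[i]) mod n = (2 + 7) mod 3 = 0
Residues: [1, 2, 0], distinct: True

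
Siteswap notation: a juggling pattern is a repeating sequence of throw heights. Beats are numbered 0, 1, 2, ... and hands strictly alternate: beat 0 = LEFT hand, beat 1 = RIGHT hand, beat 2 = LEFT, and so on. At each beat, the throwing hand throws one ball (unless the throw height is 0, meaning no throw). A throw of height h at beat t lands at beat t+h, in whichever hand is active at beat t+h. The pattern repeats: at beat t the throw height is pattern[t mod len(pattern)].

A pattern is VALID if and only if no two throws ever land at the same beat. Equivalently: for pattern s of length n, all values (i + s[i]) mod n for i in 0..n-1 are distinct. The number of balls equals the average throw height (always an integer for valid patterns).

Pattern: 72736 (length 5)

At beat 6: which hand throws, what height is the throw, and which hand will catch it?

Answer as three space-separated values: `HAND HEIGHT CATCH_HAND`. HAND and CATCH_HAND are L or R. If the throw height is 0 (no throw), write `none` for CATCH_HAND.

Beat 6: 6 mod 2 = 0, so hand = L
Throw height = pattern[6 mod 5] = pattern[1] = 2
Lands at beat 6+2=8, 8 mod 2 = 0, so catch hand = L

Answer: L 2 L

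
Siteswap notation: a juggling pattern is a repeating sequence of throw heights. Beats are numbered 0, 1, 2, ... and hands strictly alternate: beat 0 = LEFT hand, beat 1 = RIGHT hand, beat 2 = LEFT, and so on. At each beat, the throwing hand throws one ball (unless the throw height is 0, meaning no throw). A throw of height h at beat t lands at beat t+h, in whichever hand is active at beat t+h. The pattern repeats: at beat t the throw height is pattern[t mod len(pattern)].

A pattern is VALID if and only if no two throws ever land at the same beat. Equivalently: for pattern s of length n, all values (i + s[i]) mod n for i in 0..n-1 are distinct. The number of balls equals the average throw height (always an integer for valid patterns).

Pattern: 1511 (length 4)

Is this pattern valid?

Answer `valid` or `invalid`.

i=0: (i + s[i]) mod n = (0 + 1) mod 4 = 1
i=1: (i + s[i]) mod n = (1 + 5) mod 4 = 2
i=2: (i + s[i]) mod n = (2 + 1) mod 4 = 3
i=3: (i + s[i]) mod n = (3 + 1) mod 4 = 0
Residues: [1, 2, 3, 0], distinct: True

Answer: valid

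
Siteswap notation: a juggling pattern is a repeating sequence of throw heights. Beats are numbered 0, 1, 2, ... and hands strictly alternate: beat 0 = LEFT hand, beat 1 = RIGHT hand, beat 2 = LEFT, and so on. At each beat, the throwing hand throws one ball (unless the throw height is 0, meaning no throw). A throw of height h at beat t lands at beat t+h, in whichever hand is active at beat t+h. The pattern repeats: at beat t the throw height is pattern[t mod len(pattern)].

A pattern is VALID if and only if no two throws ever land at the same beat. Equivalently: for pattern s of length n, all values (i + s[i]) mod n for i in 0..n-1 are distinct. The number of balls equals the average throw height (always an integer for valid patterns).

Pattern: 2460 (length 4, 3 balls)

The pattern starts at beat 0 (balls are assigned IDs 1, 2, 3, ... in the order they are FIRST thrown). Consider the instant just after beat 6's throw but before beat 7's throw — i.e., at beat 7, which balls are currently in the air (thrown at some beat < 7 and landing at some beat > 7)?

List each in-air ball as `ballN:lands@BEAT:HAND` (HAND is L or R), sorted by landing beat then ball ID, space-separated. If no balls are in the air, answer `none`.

Beat 0 (L): throw ball1 h=2 -> lands@2:L; in-air after throw: [b1@2:L]
Beat 1 (R): throw ball2 h=4 -> lands@5:R; in-air after throw: [b1@2:L b2@5:R]
Beat 2 (L): throw ball1 h=6 -> lands@8:L; in-air after throw: [b2@5:R b1@8:L]
Beat 4 (L): throw ball3 h=2 -> lands@6:L; in-air after throw: [b2@5:R b3@6:L b1@8:L]
Beat 5 (R): throw ball2 h=4 -> lands@9:R; in-air after throw: [b3@6:L b1@8:L b2@9:R]
Beat 6 (L): throw ball3 h=6 -> lands@12:L; in-air after throw: [b1@8:L b2@9:R b3@12:L]

Answer: ball1:lands@8:L ball2:lands@9:R ball3:lands@12:L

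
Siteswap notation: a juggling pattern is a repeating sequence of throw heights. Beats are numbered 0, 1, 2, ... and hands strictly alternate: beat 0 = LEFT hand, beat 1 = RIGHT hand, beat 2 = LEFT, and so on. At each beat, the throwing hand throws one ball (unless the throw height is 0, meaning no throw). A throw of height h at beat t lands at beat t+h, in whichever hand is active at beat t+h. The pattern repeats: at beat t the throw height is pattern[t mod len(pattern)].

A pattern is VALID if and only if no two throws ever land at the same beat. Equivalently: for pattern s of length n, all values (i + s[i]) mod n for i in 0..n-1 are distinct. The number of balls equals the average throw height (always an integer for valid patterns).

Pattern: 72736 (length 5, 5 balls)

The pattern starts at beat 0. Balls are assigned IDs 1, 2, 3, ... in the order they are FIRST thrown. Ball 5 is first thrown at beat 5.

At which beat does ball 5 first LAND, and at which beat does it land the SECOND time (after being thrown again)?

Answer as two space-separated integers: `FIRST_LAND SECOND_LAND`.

Answer: 12 19

Derivation:
Beat 0 (L): throw ball1 h=7 -> lands@7:R; in-air after throw: [b1@7:R]
Beat 1 (R): throw ball2 h=2 -> lands@3:R; in-air after throw: [b2@3:R b1@7:R]
Beat 2 (L): throw ball3 h=7 -> lands@9:R; in-air after throw: [b2@3:R b1@7:R b3@9:R]
Beat 3 (R): throw ball2 h=3 -> lands@6:L; in-air after throw: [b2@6:L b1@7:R b3@9:R]
Beat 4 (L): throw ball4 h=6 -> lands@10:L; in-air after throw: [b2@6:L b1@7:R b3@9:R b4@10:L]
Beat 5 (R): throw ball5 h=7 -> lands@12:L; in-air after throw: [b2@6:L b1@7:R b3@9:R b4@10:L b5@12:L]
Beat 6 (L): throw ball2 h=2 -> lands@8:L; in-air after throw: [b1@7:R b2@8:L b3@9:R b4@10:L b5@12:L]
Beat 7 (R): throw ball1 h=7 -> lands@14:L; in-air after throw: [b2@8:L b3@9:R b4@10:L b5@12:L b1@14:L]
Beat 8 (L): throw ball2 h=3 -> lands@11:R; in-air after throw: [b3@9:R b4@10:L b2@11:R b5@12:L b1@14:L]
Beat 9 (R): throw ball3 h=6 -> lands@15:R; in-air after throw: [b4@10:L b2@11:R b5@12:L b1@14:L b3@15:R]
Beat 10 (L): throw ball4 h=7 -> lands@17:R; in-air after throw: [b2@11:R b5@12:L b1@14:L b3@15:R b4@17:R]
Beat 11 (R): throw ball2 h=2 -> lands@13:R; in-air after throw: [b5@12:L b2@13:R b1@14:L b3@15:R b4@17:R]
Beat 12 (L): throw ball5 h=7 -> lands@19:R; in-air after throw: [b2@13:R b1@14:L b3@15:R b4@17:R b5@19:R]
Ball 5: thrown@5 h=7 -> first land @12; rethrown@12 h=7 -> second land @19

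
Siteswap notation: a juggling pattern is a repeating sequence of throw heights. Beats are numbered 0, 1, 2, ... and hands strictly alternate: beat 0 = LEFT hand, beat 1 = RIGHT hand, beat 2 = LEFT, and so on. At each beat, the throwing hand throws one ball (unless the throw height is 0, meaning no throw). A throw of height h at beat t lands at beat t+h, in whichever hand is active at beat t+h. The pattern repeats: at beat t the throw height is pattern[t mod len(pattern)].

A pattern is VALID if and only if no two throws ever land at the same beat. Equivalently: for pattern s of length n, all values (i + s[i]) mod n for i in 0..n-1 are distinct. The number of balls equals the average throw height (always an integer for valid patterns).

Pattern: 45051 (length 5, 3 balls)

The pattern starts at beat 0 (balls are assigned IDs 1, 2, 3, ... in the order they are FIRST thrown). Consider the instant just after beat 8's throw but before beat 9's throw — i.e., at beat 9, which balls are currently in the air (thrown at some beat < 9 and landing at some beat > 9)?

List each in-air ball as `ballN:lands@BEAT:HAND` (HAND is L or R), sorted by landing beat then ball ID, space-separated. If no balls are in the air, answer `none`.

Beat 0 (L): throw ball1 h=4 -> lands@4:L; in-air after throw: [b1@4:L]
Beat 1 (R): throw ball2 h=5 -> lands@6:L; in-air after throw: [b1@4:L b2@6:L]
Beat 3 (R): throw ball3 h=5 -> lands@8:L; in-air after throw: [b1@4:L b2@6:L b3@8:L]
Beat 4 (L): throw ball1 h=1 -> lands@5:R; in-air after throw: [b1@5:R b2@6:L b3@8:L]
Beat 5 (R): throw ball1 h=4 -> lands@9:R; in-air after throw: [b2@6:L b3@8:L b1@9:R]
Beat 6 (L): throw ball2 h=5 -> lands@11:R; in-air after throw: [b3@8:L b1@9:R b2@11:R]
Beat 8 (L): throw ball3 h=5 -> lands@13:R; in-air after throw: [b1@9:R b2@11:R b3@13:R]
Beat 9 (R): throw ball1 h=1 -> lands@10:L; in-air after throw: [b1@10:L b2@11:R b3@13:R]

Answer: ball2:lands@11:R ball3:lands@13:R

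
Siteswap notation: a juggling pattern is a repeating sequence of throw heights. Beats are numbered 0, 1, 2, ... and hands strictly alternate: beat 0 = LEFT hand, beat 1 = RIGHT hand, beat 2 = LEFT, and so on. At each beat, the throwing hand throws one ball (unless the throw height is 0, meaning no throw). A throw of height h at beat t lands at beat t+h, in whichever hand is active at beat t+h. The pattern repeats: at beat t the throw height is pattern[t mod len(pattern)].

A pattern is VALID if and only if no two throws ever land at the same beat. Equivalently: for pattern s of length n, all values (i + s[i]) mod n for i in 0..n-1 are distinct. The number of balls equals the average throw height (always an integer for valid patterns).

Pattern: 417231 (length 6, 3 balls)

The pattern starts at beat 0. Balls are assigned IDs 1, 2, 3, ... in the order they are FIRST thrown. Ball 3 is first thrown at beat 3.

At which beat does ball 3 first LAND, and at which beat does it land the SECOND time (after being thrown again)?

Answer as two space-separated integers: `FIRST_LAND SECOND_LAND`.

Answer: 5 6

Derivation:
Beat 0 (L): throw ball1 h=4 -> lands@4:L; in-air after throw: [b1@4:L]
Beat 1 (R): throw ball2 h=1 -> lands@2:L; in-air after throw: [b2@2:L b1@4:L]
Beat 2 (L): throw ball2 h=7 -> lands@9:R; in-air after throw: [b1@4:L b2@9:R]
Beat 3 (R): throw ball3 h=2 -> lands@5:R; in-air after throw: [b1@4:L b3@5:R b2@9:R]
Beat 4 (L): throw ball1 h=3 -> lands@7:R; in-air after throw: [b3@5:R b1@7:R b2@9:R]
Beat 5 (R): throw ball3 h=1 -> lands@6:L; in-air after throw: [b3@6:L b1@7:R b2@9:R]
Beat 6 (L): throw ball3 h=4 -> lands@10:L; in-air after throw: [b1@7:R b2@9:R b3@10:L]
Ball 3: thrown@3 h=2 -> first land @5; rethrown@5 h=1 -> second land @6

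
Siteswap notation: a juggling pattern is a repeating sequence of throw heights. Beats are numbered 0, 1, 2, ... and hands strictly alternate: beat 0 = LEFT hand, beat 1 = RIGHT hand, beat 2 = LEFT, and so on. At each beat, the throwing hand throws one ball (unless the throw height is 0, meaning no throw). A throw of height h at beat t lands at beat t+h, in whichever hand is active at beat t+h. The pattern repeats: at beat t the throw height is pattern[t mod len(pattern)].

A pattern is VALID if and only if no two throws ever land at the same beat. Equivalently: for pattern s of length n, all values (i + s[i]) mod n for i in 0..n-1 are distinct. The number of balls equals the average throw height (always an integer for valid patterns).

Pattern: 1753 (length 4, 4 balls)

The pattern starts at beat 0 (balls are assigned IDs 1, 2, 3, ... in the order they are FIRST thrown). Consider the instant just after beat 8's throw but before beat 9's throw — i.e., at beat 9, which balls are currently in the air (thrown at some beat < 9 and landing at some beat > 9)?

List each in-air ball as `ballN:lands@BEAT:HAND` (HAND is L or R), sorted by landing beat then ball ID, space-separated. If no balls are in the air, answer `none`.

Beat 0 (L): throw ball1 h=1 -> lands@1:R; in-air after throw: [b1@1:R]
Beat 1 (R): throw ball1 h=7 -> lands@8:L; in-air after throw: [b1@8:L]
Beat 2 (L): throw ball2 h=5 -> lands@7:R; in-air after throw: [b2@7:R b1@8:L]
Beat 3 (R): throw ball3 h=3 -> lands@6:L; in-air after throw: [b3@6:L b2@7:R b1@8:L]
Beat 4 (L): throw ball4 h=1 -> lands@5:R; in-air after throw: [b4@5:R b3@6:L b2@7:R b1@8:L]
Beat 5 (R): throw ball4 h=7 -> lands@12:L; in-air after throw: [b3@6:L b2@7:R b1@8:L b4@12:L]
Beat 6 (L): throw ball3 h=5 -> lands@11:R; in-air after throw: [b2@7:R b1@8:L b3@11:R b4@12:L]
Beat 7 (R): throw ball2 h=3 -> lands@10:L; in-air after throw: [b1@8:L b2@10:L b3@11:R b4@12:L]
Beat 8 (L): throw ball1 h=1 -> lands@9:R; in-air after throw: [b1@9:R b2@10:L b3@11:R b4@12:L]
Beat 9 (R): throw ball1 h=7 -> lands@16:L; in-air after throw: [b2@10:L b3@11:R b4@12:L b1@16:L]

Answer: ball2:lands@10:L ball3:lands@11:R ball4:lands@12:L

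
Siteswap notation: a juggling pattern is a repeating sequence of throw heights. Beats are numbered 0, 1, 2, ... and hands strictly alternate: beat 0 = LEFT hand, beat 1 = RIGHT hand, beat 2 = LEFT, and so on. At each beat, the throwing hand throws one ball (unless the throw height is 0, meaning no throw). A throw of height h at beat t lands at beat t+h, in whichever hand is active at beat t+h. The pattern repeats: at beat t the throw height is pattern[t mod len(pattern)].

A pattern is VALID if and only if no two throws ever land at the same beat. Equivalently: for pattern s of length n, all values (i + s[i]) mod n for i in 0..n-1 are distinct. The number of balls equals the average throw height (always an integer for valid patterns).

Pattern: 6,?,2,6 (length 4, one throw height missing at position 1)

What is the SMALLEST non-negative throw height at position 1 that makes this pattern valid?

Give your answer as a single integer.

i=0: (0 + 6) mod 4 = 2
i=1: s[i]=? (unknown)
i=2: (2 + 2) mod 4 = 0
i=3: (3 + 6) mod 4 = 1
Known residues: [0, 1, 2]; need a permutation of 0..3, so missing residue r = 3
Need (1 + s) mod 4 = 3; smallest s = (3 - 1) mod 4 = 2

Answer: 2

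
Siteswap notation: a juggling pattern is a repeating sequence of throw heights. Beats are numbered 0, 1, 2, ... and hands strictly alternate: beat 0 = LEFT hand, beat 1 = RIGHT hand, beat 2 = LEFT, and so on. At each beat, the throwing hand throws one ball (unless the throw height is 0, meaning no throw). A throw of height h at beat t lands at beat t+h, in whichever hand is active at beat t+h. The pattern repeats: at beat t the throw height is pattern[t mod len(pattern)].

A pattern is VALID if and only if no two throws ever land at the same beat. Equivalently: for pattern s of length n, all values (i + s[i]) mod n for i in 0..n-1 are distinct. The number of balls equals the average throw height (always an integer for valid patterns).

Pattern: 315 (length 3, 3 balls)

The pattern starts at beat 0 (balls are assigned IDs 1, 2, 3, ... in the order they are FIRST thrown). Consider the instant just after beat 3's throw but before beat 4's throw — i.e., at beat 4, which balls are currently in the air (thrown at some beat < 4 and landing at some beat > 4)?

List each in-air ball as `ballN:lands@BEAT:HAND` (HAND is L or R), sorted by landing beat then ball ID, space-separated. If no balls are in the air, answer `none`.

Beat 0 (L): throw ball1 h=3 -> lands@3:R; in-air after throw: [b1@3:R]
Beat 1 (R): throw ball2 h=1 -> lands@2:L; in-air after throw: [b2@2:L b1@3:R]
Beat 2 (L): throw ball2 h=5 -> lands@7:R; in-air after throw: [b1@3:R b2@7:R]
Beat 3 (R): throw ball1 h=3 -> lands@6:L; in-air after throw: [b1@6:L b2@7:R]
Beat 4 (L): throw ball3 h=1 -> lands@5:R; in-air after throw: [b3@5:R b1@6:L b2@7:R]

Answer: ball1:lands@6:L ball2:lands@7:R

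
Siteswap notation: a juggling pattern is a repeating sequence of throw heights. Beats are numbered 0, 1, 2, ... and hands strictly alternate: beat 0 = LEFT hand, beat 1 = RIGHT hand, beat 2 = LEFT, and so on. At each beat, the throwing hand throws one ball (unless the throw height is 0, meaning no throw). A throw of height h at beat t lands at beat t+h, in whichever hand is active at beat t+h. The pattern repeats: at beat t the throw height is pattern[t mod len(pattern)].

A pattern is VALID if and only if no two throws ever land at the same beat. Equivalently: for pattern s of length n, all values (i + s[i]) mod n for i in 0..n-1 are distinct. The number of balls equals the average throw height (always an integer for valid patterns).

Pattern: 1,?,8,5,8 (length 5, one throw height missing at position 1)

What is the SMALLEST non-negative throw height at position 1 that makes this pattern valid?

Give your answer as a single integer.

i=0: (0 + 1) mod 5 = 1
i=1: s[i]=? (unknown)
i=2: (2 + 8) mod 5 = 0
i=3: (3 + 5) mod 5 = 3
i=4: (4 + 8) mod 5 = 2
Known residues: [0, 1, 2, 3]; need a permutation of 0..4, so missing residue r = 4
Need (1 + s) mod 5 = 4; smallest s = (4 - 1) mod 5 = 3

Answer: 3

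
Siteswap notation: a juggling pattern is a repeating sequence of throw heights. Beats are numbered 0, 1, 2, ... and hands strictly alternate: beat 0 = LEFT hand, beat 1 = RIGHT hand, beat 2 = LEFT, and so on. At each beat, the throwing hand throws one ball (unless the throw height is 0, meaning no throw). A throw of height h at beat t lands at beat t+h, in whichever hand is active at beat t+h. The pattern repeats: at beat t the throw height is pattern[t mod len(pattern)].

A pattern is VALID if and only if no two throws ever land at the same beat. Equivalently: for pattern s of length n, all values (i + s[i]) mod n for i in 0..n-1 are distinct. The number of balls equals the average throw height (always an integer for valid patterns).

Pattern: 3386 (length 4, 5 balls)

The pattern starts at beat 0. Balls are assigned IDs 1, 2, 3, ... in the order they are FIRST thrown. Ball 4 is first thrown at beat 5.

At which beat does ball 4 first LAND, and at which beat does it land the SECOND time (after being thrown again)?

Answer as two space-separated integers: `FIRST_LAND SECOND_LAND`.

Beat 0 (L): throw ball1 h=3 -> lands@3:R; in-air after throw: [b1@3:R]
Beat 1 (R): throw ball2 h=3 -> lands@4:L; in-air after throw: [b1@3:R b2@4:L]
Beat 2 (L): throw ball3 h=8 -> lands@10:L; in-air after throw: [b1@3:R b2@4:L b3@10:L]
Beat 3 (R): throw ball1 h=6 -> lands@9:R; in-air after throw: [b2@4:L b1@9:R b3@10:L]
Beat 4 (L): throw ball2 h=3 -> lands@7:R; in-air after throw: [b2@7:R b1@9:R b3@10:L]
Beat 5 (R): throw ball4 h=3 -> lands@8:L; in-air after throw: [b2@7:R b4@8:L b1@9:R b3@10:L]
Beat 6 (L): throw ball5 h=8 -> lands@14:L; in-air after throw: [b2@7:R b4@8:L b1@9:R b3@10:L b5@14:L]
Beat 7 (R): throw ball2 h=6 -> lands@13:R; in-air after throw: [b4@8:L b1@9:R b3@10:L b2@13:R b5@14:L]
Beat 8 (L): throw ball4 h=3 -> lands@11:R; in-air after throw: [b1@9:R b3@10:L b4@11:R b2@13:R b5@14:L]
Beat 9 (R): throw ball1 h=3 -> lands@12:L; in-air after throw: [b3@10:L b4@11:R b1@12:L b2@13:R b5@14:L]
Beat 10 (L): throw ball3 h=8 -> lands@18:L; in-air after throw: [b4@11:R b1@12:L b2@13:R b5@14:L b3@18:L]
Beat 11 (R): throw ball4 h=6 -> lands@17:R; in-air after throw: [b1@12:L b2@13:R b5@14:L b4@17:R b3@18:L]
Ball 4: thrown@5 h=3 -> first land @8; rethrown@8 h=3 -> second land @11

Answer: 8 11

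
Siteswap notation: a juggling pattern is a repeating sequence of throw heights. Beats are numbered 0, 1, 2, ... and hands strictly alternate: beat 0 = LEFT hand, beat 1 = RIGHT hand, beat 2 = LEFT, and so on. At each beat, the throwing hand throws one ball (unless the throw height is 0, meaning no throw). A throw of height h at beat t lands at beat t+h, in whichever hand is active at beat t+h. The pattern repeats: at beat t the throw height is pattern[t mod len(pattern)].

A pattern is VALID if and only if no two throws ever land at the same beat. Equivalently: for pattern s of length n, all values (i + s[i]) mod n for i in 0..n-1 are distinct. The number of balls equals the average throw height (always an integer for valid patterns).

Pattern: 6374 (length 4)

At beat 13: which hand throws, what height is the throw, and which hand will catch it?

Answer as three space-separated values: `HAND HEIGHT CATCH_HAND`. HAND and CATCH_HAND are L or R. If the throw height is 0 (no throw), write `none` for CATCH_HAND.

Beat 13: 13 mod 2 = 1, so hand = R
Throw height = pattern[13 mod 4] = pattern[1] = 3
Lands at beat 13+3=16, 16 mod 2 = 0, so catch hand = L

Answer: R 3 L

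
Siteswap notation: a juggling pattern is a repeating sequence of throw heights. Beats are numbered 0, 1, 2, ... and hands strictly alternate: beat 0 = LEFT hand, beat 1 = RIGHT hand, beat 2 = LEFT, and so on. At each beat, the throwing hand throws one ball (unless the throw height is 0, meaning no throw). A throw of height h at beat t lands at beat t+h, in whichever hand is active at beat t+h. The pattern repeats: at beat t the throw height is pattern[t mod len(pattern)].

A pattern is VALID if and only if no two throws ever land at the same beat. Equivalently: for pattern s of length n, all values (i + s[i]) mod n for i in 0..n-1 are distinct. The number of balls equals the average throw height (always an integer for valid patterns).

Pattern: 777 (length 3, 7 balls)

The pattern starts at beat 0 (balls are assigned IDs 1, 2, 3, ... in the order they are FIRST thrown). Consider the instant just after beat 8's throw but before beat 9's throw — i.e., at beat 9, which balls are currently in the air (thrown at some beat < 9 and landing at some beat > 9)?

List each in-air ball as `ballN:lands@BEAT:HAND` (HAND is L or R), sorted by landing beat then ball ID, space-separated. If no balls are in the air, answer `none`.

Answer: ball4:lands@10:L ball5:lands@11:R ball6:lands@12:L ball7:lands@13:R ball1:lands@14:L ball2:lands@15:R

Derivation:
Beat 0 (L): throw ball1 h=7 -> lands@7:R; in-air after throw: [b1@7:R]
Beat 1 (R): throw ball2 h=7 -> lands@8:L; in-air after throw: [b1@7:R b2@8:L]
Beat 2 (L): throw ball3 h=7 -> lands@9:R; in-air after throw: [b1@7:R b2@8:L b3@9:R]
Beat 3 (R): throw ball4 h=7 -> lands@10:L; in-air after throw: [b1@7:R b2@8:L b3@9:R b4@10:L]
Beat 4 (L): throw ball5 h=7 -> lands@11:R; in-air after throw: [b1@7:R b2@8:L b3@9:R b4@10:L b5@11:R]
Beat 5 (R): throw ball6 h=7 -> lands@12:L; in-air after throw: [b1@7:R b2@8:L b3@9:R b4@10:L b5@11:R b6@12:L]
Beat 6 (L): throw ball7 h=7 -> lands@13:R; in-air after throw: [b1@7:R b2@8:L b3@9:R b4@10:L b5@11:R b6@12:L b7@13:R]
Beat 7 (R): throw ball1 h=7 -> lands@14:L; in-air after throw: [b2@8:L b3@9:R b4@10:L b5@11:R b6@12:L b7@13:R b1@14:L]
Beat 8 (L): throw ball2 h=7 -> lands@15:R; in-air after throw: [b3@9:R b4@10:L b5@11:R b6@12:L b7@13:R b1@14:L b2@15:R]
Beat 9 (R): throw ball3 h=7 -> lands@16:L; in-air after throw: [b4@10:L b5@11:R b6@12:L b7@13:R b1@14:L b2@15:R b3@16:L]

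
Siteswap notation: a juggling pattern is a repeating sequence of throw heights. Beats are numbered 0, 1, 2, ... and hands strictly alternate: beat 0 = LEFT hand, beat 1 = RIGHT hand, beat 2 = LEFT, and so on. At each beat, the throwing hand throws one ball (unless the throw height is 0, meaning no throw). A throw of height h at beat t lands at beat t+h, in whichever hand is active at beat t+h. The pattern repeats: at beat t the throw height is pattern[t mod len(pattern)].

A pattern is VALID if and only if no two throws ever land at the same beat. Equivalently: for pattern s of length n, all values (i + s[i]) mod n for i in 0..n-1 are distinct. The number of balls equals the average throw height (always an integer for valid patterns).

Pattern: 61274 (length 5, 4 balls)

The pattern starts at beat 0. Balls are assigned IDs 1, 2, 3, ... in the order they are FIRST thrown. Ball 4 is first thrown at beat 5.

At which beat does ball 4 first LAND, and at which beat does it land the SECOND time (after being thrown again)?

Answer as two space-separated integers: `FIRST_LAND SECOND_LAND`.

Beat 0 (L): throw ball1 h=6 -> lands@6:L; in-air after throw: [b1@6:L]
Beat 1 (R): throw ball2 h=1 -> lands@2:L; in-air after throw: [b2@2:L b1@6:L]
Beat 2 (L): throw ball2 h=2 -> lands@4:L; in-air after throw: [b2@4:L b1@6:L]
Beat 3 (R): throw ball3 h=7 -> lands@10:L; in-air after throw: [b2@4:L b1@6:L b3@10:L]
Beat 4 (L): throw ball2 h=4 -> lands@8:L; in-air after throw: [b1@6:L b2@8:L b3@10:L]
Beat 5 (R): throw ball4 h=6 -> lands@11:R; in-air after throw: [b1@6:L b2@8:L b3@10:L b4@11:R]
Beat 6 (L): throw ball1 h=1 -> lands@7:R; in-air after throw: [b1@7:R b2@8:L b3@10:L b4@11:R]
Beat 7 (R): throw ball1 h=2 -> lands@9:R; in-air after throw: [b2@8:L b1@9:R b3@10:L b4@11:R]
Beat 8 (L): throw ball2 h=7 -> lands@15:R; in-air after throw: [b1@9:R b3@10:L b4@11:R b2@15:R]
Beat 9 (R): throw ball1 h=4 -> lands@13:R; in-air after throw: [b3@10:L b4@11:R b1@13:R b2@15:R]
Beat 10 (L): throw ball3 h=6 -> lands@16:L; in-air after throw: [b4@11:R b1@13:R b2@15:R b3@16:L]
Beat 11 (R): throw ball4 h=1 -> lands@12:L; in-air after throw: [b4@12:L b1@13:R b2@15:R b3@16:L]
Beat 12 (L): throw ball4 h=2 -> lands@14:L; in-air after throw: [b1@13:R b4@14:L b2@15:R b3@16:L]
Ball 4: thrown@5 h=6 -> first land @11; rethrown@11 h=1 -> second land @12

Answer: 11 12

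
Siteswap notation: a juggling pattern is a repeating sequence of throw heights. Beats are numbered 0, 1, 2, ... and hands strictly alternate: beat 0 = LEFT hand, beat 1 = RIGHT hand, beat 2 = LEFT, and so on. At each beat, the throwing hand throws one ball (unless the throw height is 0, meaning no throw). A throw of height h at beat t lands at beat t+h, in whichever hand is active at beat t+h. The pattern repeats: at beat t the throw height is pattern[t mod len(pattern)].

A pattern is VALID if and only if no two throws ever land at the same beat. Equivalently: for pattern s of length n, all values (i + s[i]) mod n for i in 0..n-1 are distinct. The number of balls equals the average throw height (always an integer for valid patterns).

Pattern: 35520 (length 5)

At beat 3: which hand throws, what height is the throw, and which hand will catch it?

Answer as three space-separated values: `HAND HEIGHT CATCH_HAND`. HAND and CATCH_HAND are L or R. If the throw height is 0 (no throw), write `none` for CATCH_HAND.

Answer: R 2 R

Derivation:
Beat 3: 3 mod 2 = 1, so hand = R
Throw height = pattern[3 mod 5] = pattern[3] = 2
Lands at beat 3+2=5, 5 mod 2 = 1, so catch hand = R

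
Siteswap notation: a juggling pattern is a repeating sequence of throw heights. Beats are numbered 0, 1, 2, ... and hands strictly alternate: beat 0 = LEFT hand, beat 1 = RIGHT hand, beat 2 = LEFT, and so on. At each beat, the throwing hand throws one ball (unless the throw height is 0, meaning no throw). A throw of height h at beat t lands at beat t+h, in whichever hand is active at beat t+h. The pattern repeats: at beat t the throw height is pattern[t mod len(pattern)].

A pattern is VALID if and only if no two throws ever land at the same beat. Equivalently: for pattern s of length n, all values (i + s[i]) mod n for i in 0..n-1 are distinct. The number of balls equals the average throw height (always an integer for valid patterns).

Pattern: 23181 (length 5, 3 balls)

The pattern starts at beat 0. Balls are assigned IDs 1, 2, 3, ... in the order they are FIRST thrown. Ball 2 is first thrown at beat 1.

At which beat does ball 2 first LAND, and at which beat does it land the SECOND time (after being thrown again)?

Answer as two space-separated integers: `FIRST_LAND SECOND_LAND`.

Beat 0 (L): throw ball1 h=2 -> lands@2:L; in-air after throw: [b1@2:L]
Beat 1 (R): throw ball2 h=3 -> lands@4:L; in-air after throw: [b1@2:L b2@4:L]
Beat 2 (L): throw ball1 h=1 -> lands@3:R; in-air after throw: [b1@3:R b2@4:L]
Beat 3 (R): throw ball1 h=8 -> lands@11:R; in-air after throw: [b2@4:L b1@11:R]
Beat 4 (L): throw ball2 h=1 -> lands@5:R; in-air after throw: [b2@5:R b1@11:R]
Beat 5 (R): throw ball2 h=2 -> lands@7:R; in-air after throw: [b2@7:R b1@11:R]
Ball 2: thrown@1 h=3 -> first land @4; rethrown@4 h=1 -> second land @5

Answer: 4 5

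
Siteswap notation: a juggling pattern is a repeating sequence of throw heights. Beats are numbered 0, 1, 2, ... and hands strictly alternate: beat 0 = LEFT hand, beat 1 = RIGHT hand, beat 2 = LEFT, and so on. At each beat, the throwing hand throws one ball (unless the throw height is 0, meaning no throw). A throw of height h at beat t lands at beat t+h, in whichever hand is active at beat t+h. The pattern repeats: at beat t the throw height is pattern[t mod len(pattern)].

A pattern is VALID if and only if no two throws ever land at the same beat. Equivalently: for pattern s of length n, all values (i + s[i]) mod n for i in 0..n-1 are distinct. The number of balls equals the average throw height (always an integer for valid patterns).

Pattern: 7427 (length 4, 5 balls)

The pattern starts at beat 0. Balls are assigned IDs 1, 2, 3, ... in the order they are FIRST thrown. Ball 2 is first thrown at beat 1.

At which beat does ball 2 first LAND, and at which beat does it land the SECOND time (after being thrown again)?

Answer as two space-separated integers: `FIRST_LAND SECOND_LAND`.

Beat 0 (L): throw ball1 h=7 -> lands@7:R; in-air after throw: [b1@7:R]
Beat 1 (R): throw ball2 h=4 -> lands@5:R; in-air after throw: [b2@5:R b1@7:R]
Beat 2 (L): throw ball3 h=2 -> lands@4:L; in-air after throw: [b3@4:L b2@5:R b1@7:R]
Beat 3 (R): throw ball4 h=7 -> lands@10:L; in-air after throw: [b3@4:L b2@5:R b1@7:R b4@10:L]
Beat 4 (L): throw ball3 h=7 -> lands@11:R; in-air after throw: [b2@5:R b1@7:R b4@10:L b3@11:R]
Beat 5 (R): throw ball2 h=4 -> lands@9:R; in-air after throw: [b1@7:R b2@9:R b4@10:L b3@11:R]
Beat 6 (L): throw ball5 h=2 -> lands@8:L; in-air after throw: [b1@7:R b5@8:L b2@9:R b4@10:L b3@11:R]
Beat 7 (R): throw ball1 h=7 -> lands@14:L; in-air after throw: [b5@8:L b2@9:R b4@10:L b3@11:R b1@14:L]
Beat 8 (L): throw ball5 h=7 -> lands@15:R; in-air after throw: [b2@9:R b4@10:L b3@11:R b1@14:L b5@15:R]
Beat 9 (R): throw ball2 h=4 -> lands@13:R; in-air after throw: [b4@10:L b3@11:R b2@13:R b1@14:L b5@15:R]
Ball 2: thrown@1 h=4 -> first land @5; rethrown@5 h=4 -> second land @9

Answer: 5 9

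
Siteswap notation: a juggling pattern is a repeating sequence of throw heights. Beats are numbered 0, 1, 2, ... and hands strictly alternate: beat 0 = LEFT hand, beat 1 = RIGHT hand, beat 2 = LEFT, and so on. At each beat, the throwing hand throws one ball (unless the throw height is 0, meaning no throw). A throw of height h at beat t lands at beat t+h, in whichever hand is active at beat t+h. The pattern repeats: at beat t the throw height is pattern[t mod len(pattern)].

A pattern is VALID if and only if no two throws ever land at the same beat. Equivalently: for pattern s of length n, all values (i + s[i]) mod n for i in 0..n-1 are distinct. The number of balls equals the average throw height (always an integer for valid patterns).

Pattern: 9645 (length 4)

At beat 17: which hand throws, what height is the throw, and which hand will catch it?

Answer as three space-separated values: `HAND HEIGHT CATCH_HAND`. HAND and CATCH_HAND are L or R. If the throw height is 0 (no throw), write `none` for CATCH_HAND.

Answer: R 6 R

Derivation:
Beat 17: 17 mod 2 = 1, so hand = R
Throw height = pattern[17 mod 4] = pattern[1] = 6
Lands at beat 17+6=23, 23 mod 2 = 1, so catch hand = R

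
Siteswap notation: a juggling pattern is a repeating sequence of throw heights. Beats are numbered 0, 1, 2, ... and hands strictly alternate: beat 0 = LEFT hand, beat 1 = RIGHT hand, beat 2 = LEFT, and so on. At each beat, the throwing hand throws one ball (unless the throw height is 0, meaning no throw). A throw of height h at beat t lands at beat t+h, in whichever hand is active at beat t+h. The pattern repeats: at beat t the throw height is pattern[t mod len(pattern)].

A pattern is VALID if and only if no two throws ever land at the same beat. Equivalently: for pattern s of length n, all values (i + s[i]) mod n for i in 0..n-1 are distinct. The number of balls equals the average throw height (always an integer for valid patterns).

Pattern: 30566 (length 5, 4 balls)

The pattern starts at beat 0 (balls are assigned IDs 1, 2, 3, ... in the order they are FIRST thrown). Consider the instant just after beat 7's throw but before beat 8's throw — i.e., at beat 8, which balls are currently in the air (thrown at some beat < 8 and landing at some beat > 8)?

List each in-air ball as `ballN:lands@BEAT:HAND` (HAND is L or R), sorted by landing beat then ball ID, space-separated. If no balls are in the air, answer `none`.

Answer: ball1:lands@9:R ball3:lands@10:L ball2:lands@12:L

Derivation:
Beat 0 (L): throw ball1 h=3 -> lands@3:R; in-air after throw: [b1@3:R]
Beat 2 (L): throw ball2 h=5 -> lands@7:R; in-air after throw: [b1@3:R b2@7:R]
Beat 3 (R): throw ball1 h=6 -> lands@9:R; in-air after throw: [b2@7:R b1@9:R]
Beat 4 (L): throw ball3 h=6 -> lands@10:L; in-air after throw: [b2@7:R b1@9:R b3@10:L]
Beat 5 (R): throw ball4 h=3 -> lands@8:L; in-air after throw: [b2@7:R b4@8:L b1@9:R b3@10:L]
Beat 7 (R): throw ball2 h=5 -> lands@12:L; in-air after throw: [b4@8:L b1@9:R b3@10:L b2@12:L]
Beat 8 (L): throw ball4 h=6 -> lands@14:L; in-air after throw: [b1@9:R b3@10:L b2@12:L b4@14:L]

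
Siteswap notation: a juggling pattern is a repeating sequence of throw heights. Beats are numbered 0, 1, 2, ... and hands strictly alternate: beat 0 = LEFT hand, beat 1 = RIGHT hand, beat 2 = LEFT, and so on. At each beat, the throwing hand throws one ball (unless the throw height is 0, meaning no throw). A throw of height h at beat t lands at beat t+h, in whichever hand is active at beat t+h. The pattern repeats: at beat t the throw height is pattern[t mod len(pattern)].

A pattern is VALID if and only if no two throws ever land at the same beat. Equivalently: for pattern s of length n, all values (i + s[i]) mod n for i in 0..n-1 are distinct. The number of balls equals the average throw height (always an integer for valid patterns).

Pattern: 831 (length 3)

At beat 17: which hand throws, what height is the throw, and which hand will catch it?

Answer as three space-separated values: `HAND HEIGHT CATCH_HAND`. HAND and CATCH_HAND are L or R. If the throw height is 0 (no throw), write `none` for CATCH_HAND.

Answer: R 1 L

Derivation:
Beat 17: 17 mod 2 = 1, so hand = R
Throw height = pattern[17 mod 3] = pattern[2] = 1
Lands at beat 17+1=18, 18 mod 2 = 0, so catch hand = L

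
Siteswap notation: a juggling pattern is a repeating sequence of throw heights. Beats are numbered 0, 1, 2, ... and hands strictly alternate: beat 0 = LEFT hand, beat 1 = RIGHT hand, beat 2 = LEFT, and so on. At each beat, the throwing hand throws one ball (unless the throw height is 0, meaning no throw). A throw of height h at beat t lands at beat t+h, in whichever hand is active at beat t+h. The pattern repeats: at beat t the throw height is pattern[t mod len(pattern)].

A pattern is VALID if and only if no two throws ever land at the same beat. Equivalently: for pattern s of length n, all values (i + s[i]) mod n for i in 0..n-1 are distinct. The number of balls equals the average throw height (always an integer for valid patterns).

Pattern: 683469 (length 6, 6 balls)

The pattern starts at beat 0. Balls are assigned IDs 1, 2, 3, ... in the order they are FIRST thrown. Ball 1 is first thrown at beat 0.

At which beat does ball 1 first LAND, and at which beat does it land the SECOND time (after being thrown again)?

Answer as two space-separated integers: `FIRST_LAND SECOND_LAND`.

Answer: 6 12

Derivation:
Beat 0 (L): throw ball1 h=6 -> lands@6:L; in-air after throw: [b1@6:L]
Beat 1 (R): throw ball2 h=8 -> lands@9:R; in-air after throw: [b1@6:L b2@9:R]
Beat 2 (L): throw ball3 h=3 -> lands@5:R; in-air after throw: [b3@5:R b1@6:L b2@9:R]
Beat 3 (R): throw ball4 h=4 -> lands@7:R; in-air after throw: [b3@5:R b1@6:L b4@7:R b2@9:R]
Beat 4 (L): throw ball5 h=6 -> lands@10:L; in-air after throw: [b3@5:R b1@6:L b4@7:R b2@9:R b5@10:L]
Beat 5 (R): throw ball3 h=9 -> lands@14:L; in-air after throw: [b1@6:L b4@7:R b2@9:R b5@10:L b3@14:L]
Beat 6 (L): throw ball1 h=6 -> lands@12:L; in-air after throw: [b4@7:R b2@9:R b5@10:L b1@12:L b3@14:L]
Beat 7 (R): throw ball4 h=8 -> lands@15:R; in-air after throw: [b2@9:R b5@10:L b1@12:L b3@14:L b4@15:R]
Beat 8 (L): throw ball6 h=3 -> lands@11:R; in-air after throw: [b2@9:R b5@10:L b6@11:R b1@12:L b3@14:L b4@15:R]
Beat 9 (R): throw ball2 h=4 -> lands@13:R; in-air after throw: [b5@10:L b6@11:R b1@12:L b2@13:R b3@14:L b4@15:R]
Beat 10 (L): throw ball5 h=6 -> lands@16:L; in-air after throw: [b6@11:R b1@12:L b2@13:R b3@14:L b4@15:R b5@16:L]
Beat 11 (R): throw ball6 h=9 -> lands@20:L; in-air after throw: [b1@12:L b2@13:R b3@14:L b4@15:R b5@16:L b6@20:L]
Beat 12 (L): throw ball1 h=6 -> lands@18:L; in-air after throw: [b2@13:R b3@14:L b4@15:R b5@16:L b1@18:L b6@20:L]
Ball 1: thrown@0 h=6 -> first land @6; rethrown@6 h=6 -> second land @12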